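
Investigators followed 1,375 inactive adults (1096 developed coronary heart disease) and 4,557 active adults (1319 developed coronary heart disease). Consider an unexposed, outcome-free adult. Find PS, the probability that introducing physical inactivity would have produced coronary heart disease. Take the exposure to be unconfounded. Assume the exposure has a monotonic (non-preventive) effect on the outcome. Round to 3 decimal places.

p₁ = P(outcome | exposed) = 1096/1375 = 0.79709
p₀ = P(outcome | unexposed) = 1319/4557 = 0.28944
Under exogeneity and monotonicity, PS = (p₁ − p₀) / (1 − p₀).
PS = (0.79709 − 0.28944) / (1 − 0.28944) = 0.50765 / 0.71056 ≈ 0.7144

PS ≈ 0.714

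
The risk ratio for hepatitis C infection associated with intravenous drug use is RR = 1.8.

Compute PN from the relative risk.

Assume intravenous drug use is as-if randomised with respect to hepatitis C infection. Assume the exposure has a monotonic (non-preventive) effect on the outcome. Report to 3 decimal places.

PN ≈ 0.444

Under exogeneity and monotonicity, PN = (RR − 1) / RR = 1 − 1/RR.
PN = (1.8 − 1) / 1.8 = 0.8 / 1.8 ≈ 0.4444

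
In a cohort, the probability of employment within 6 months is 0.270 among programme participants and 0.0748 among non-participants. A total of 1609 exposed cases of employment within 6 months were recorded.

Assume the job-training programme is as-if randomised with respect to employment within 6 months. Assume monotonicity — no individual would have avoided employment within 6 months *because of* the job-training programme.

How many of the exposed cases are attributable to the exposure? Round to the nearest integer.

Let p₁ = 0.27, p₀ = 0.0748.
PN = (p₁ − p₀)/p₁ = (0.27 − 0.0748) / 0.27 ≈ 0.72296.
Attributable cases ≈ PN × (exposed cases) = 0.72296 × 1609 ≈ 1163.25.

about 1163 cases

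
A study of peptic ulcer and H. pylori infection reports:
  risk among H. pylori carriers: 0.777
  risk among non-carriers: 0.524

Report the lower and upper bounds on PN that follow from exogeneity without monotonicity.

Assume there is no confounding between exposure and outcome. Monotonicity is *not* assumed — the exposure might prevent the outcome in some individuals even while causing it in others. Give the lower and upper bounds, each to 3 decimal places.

Let p₁ = 0.777, p₀ = 0.524.
Under exogeneity alone the bounds on PN are max{0,(p₁−p₀)/p₁} ≤ PN ≤ min{1,(1−p₀)/p₁}.
  lower = (p₁ − p₀)/p₁ = 0.253 / 0.777 ≈ 0.3256
  upper = min{1, (1 − p₀)/p₁} = 0.476 / 0.777 ≈ 0.6126

0.326 ≤ PN ≤ 0.613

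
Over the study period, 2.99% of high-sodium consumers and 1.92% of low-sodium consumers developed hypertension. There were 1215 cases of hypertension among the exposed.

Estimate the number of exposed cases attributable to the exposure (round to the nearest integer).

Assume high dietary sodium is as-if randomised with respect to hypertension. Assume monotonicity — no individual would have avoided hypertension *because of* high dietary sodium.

p₁ = 0.0299, p₀ = 0.0192.
PN = (p₁ − p₀)/p₁ = (0.0299 − 0.0192) / 0.0299 ≈ 0.35786.
Attributable cases ≈ PN × (exposed cases) = 0.35786 × 1215 ≈ 434.80.

about 435 cases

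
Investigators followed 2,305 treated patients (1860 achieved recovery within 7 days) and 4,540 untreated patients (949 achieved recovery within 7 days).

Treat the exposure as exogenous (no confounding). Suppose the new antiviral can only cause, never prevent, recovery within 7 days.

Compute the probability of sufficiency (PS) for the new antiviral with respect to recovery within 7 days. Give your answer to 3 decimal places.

p₁ = P(outcome | exposed) = 1860/2305 = 0.80694
p₀ = P(outcome | unexposed) = 949/4540 = 0.20903
Under exogeneity and monotonicity, PS = (p₁ − p₀) / (1 − p₀).
PS = (0.80694 − 0.20903) / (1 − 0.20903) = 0.59791 / 0.79097 ≈ 0.7559

PS ≈ 0.756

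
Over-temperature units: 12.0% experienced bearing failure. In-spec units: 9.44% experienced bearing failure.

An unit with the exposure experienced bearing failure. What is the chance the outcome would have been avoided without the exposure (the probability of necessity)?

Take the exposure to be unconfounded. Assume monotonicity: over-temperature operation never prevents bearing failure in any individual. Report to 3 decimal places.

p₁ = 0.12, p₀ = 0.0944.
Under exogeneity and monotonicity, PN = (p₁ − p₀) / p₁.
PN = (0.12 − 0.0944) / 0.12 = 0.0256 / 0.12 ≈ 0.2133

PN ≈ 0.213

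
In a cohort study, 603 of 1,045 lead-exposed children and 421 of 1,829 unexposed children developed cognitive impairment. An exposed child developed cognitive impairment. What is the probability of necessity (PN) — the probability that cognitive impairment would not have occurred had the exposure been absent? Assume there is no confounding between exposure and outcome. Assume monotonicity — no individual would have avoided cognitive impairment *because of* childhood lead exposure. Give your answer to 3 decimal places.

PN ≈ 0.601

p₁ = P(outcome | exposed) = 603/1045 = 0.57703
p₀ = P(outcome | unexposed) = 421/1829 = 0.23018
Under exogeneity and monotonicity, PN = (p₁ − p₀) / p₁.
PN = (0.57703 − 0.23018) / 0.57703 = 0.34685 / 0.57703 ≈ 0.6011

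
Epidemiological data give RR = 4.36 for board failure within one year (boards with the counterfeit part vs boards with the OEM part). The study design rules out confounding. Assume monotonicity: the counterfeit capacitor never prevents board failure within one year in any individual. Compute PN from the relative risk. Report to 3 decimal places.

PN ≈ 0.771

Under exogeneity and monotonicity, PN = (RR − 1) / RR = 1 − 1/RR.
PN = (4.36 − 1) / 4.36 = 3.36 / 4.36 ≈ 0.7706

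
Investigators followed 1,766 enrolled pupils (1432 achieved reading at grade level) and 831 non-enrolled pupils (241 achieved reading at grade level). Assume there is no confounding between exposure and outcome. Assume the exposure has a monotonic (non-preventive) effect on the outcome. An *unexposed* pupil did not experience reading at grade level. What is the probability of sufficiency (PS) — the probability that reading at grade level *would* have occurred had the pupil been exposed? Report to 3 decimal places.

p₁ = P(outcome | exposed) = 1432/1766 = 0.81087
p₀ = P(outcome | unexposed) = 241/831 = 0.29001
Under exogeneity and monotonicity, PS = (p₁ − p₀) / (1 − p₀).
PS = (0.81087 − 0.29001) / (1 − 0.29001) = 0.52086 / 0.70999 ≈ 0.7336

PS ≈ 0.734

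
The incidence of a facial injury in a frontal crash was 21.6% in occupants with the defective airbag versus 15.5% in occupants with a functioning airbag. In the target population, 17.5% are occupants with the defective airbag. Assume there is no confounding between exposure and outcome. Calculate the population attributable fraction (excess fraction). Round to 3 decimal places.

p₁ = 0.216, p₀ = 0.155.
Overall risk P(Y=1) = π·p₁ + (1−π)·p₀ = 0.175×0.216 + 0.825×0.155 = 0.16567.
Under exogeneity, PAF = [P(Y=1) − p₀] / P(Y=1).
PAF = (0.16567 − 0.155) / 0.16567 ≈ 0.0644

PAF ≈ 0.064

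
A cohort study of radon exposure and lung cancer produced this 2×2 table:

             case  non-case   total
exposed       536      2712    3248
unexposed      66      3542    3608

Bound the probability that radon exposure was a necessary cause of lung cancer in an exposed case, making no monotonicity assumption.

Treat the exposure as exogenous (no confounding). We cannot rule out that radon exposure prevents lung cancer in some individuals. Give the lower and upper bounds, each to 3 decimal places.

0.889 ≤ PN ≤ 1.000

p₁ = P(outcome | exposed) = 536/3248 = 0.16502
p₀ = P(outcome | unexposed) = 66/3608 = 0.018293
Under exogeneity alone the bounds on PN are max{0,(p₁−p₀)/p₁} ≤ PN ≤ min{1,(1−p₀)/p₁}.
  lower = (p₁ − p₀)/p₁ = 0.14673 / 0.16502 ≈ 0.8892
  upper = min{1, (1 − p₀)/p₁} = 0.98171 / 0.16502 ≈ 5.9489 → capped at 1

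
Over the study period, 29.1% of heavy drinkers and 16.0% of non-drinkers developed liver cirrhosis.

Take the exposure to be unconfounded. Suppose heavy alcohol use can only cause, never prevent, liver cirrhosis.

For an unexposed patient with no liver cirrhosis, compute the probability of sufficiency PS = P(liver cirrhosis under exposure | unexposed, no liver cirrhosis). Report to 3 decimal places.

PS ≈ 0.156

p₁ = 0.291, p₀ = 0.16.
Under exogeneity and monotonicity, PS = (p₁ − p₀) / (1 − p₀).
PS = (0.291 − 0.16) / (1 − 0.16) = 0.131 / 0.84 ≈ 0.1560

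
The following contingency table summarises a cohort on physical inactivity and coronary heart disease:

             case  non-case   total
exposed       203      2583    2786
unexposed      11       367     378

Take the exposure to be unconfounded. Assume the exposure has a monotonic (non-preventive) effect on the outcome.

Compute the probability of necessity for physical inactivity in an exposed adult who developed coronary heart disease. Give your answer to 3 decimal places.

PN ≈ 0.601

p₁ = P(outcome | exposed) = 203/2786 = 0.072864
p₀ = P(outcome | unexposed) = 11/378 = 0.029101
Under exogeneity and monotonicity, PN = (p₁ − p₀)/p₁.
PN = (0.072864 − 0.029101) / 0.072864 ≈ 0.6006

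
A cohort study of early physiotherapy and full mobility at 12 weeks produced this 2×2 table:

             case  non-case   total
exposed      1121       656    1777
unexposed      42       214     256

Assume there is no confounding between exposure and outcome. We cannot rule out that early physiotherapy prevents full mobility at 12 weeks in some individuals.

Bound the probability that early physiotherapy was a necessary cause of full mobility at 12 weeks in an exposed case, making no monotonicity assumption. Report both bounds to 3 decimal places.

p₁ = P(outcome | exposed) = 1121/1777 = 0.63084
p₀ = P(outcome | unexposed) = 42/256 = 0.16406
Under exogeneity alone the bounds on PN are max{0,(p₁−p₀)/p₁} ≤ PN ≤ min{1,(1−p₀)/p₁}.
  lower = (p₁ − p₀)/p₁ = 0.46678 / 0.63084 ≈ 0.7399
  upper = min{1, (1 − p₀)/p₁} = 0.83594 / 0.63084 ≈ 1.3251 → capped at 1

0.740 ≤ PN ≤ 1.000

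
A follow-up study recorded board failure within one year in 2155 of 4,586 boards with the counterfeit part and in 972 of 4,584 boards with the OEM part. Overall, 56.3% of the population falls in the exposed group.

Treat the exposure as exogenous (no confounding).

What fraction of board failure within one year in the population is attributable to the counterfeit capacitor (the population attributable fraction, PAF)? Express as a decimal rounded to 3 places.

p₁ = P(outcome | exposed) = 2155/4586 = 0.46991
p₀ = P(outcome | unexposed) = 972/4584 = 0.21204
Overall risk P(Y=1) = π·p₁ + (1−π)·p₀ = 0.563×0.46991 + 0.437×0.21204 = 0.35722.
Under exogeneity, PAF = [P(Y=1) − p₀] / P(Y=1).
PAF = (0.35722 − 0.21204) / 0.35722 ≈ 0.4064

PAF ≈ 0.406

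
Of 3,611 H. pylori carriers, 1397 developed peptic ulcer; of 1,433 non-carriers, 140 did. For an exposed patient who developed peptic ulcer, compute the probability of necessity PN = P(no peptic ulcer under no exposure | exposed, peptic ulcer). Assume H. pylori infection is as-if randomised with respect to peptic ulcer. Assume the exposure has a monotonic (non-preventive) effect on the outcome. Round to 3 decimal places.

PN ≈ 0.747

p₁ = P(outcome | exposed) = 1397/3611 = 0.38687
p₀ = P(outcome | unexposed) = 140/1433 = 0.097697
Under exogeneity and monotonicity, PN = (p₁ − p₀) / p₁.
PN = (0.38687 − 0.097697) / 0.38687 = 0.28918 / 0.38687 ≈ 0.7475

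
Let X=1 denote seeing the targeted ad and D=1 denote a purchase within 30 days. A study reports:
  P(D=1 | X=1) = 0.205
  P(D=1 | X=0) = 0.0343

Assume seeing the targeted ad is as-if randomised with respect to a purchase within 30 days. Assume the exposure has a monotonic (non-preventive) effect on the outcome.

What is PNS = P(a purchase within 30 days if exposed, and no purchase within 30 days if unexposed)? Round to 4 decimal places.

Let p₁ = 0.205, p₀ = 0.0343.
Under exogeneity and monotonicity, PNS = p₁ − p₀.
PNS = 0.205 − 0.0343 = 0.1707

PNS ≈ 0.1707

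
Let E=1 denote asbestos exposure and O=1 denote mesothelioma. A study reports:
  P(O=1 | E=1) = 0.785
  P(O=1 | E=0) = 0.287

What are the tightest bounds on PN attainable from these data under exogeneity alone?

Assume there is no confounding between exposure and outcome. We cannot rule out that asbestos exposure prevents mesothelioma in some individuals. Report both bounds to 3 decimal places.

Let p₁ = 0.785, p₀ = 0.287.
Under exogeneity alone the bounds on PN are max{0,(p₁−p₀)/p₁} ≤ PN ≤ min{1,(1−p₀)/p₁}.
  lower = (p₁ − p₀)/p₁ = 0.498 / 0.785 ≈ 0.6344
  upper = min{1, (1 − p₀)/p₁} = 0.713 / 0.785 ≈ 0.9083

0.634 ≤ PN ≤ 0.908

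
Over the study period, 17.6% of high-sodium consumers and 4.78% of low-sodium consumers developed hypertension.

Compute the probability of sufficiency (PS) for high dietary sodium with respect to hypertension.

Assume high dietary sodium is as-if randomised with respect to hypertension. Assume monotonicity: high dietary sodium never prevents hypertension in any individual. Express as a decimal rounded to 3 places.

p₁ = 0.176, p₀ = 0.0478.
Under exogeneity and monotonicity, PS = (p₁ − p₀) / (1 − p₀).
PS = (0.176 − 0.0478) / (1 − 0.0478) = 0.1282 / 0.9522 ≈ 0.1346

PS ≈ 0.135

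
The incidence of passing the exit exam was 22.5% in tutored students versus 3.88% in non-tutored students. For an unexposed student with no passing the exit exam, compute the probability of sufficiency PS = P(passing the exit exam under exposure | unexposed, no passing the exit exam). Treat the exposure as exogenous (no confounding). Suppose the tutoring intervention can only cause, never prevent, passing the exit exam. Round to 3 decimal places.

p₁ = 0.225, p₀ = 0.0388.
Under exogeneity and monotonicity, PS = (p₁ − p₀) / (1 − p₀).
PS = (0.225 − 0.0388) / (1 − 0.0388) = 0.1862 / 0.9612 ≈ 0.1937

PS ≈ 0.194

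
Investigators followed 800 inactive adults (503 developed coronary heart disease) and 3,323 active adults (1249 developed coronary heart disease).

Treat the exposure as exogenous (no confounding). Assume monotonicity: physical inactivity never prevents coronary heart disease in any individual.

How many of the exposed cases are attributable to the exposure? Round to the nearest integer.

about 202 cases

p₁ = P(outcome | exposed) = 503/800 = 0.62875
p₀ = P(outcome | unexposed) = 1249/3323 = 0.37587
PN = (p₁ − p₀)/p₁ = (0.62875 − 0.37587) / 0.62875 ≈ 0.40220.
Attributable cases ≈ PN × (exposed cases) = 0.40220 × 503 ≈ 202.31.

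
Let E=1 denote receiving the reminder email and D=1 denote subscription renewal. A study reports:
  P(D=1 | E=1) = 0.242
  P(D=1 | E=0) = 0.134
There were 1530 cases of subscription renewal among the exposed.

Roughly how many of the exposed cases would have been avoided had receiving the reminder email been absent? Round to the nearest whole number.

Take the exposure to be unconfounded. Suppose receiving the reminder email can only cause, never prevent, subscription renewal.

about 683 cases

Let p₁ = 0.242, p₀ = 0.134.
PN = (p₁ − p₀)/p₁ = (0.242 − 0.134) / 0.242 ≈ 0.44628.
Attributable cases ≈ PN × (exposed cases) = 0.44628 × 1530 ≈ 682.81.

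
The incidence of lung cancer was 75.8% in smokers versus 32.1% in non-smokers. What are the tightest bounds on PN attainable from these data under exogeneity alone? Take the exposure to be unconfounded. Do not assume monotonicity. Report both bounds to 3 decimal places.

0.577 ≤ PN ≤ 0.896

p₁ = 0.758, p₀ = 0.321.
Under exogeneity alone the bounds on PN are max{0,(p₁−p₀)/p₁} ≤ PN ≤ min{1,(1−p₀)/p₁}.
  lower = (p₁ − p₀)/p₁ = 0.437 / 0.758 ≈ 0.5765
  upper = min{1, (1 − p₀)/p₁} = 0.679 / 0.758 ≈ 0.8958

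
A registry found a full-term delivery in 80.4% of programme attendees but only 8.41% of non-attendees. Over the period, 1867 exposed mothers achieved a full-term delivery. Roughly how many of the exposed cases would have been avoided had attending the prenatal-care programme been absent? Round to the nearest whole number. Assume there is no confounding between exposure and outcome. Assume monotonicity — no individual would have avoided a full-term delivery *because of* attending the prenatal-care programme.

p₁ = 0.804, p₀ = 0.0841.
PN = (p₁ − p₀)/p₁ = (0.804 − 0.0841) / 0.804 ≈ 0.89540.
Attributable cases ≈ PN × (exposed cases) = 0.89540 × 1867 ≈ 1671.71.

about 1672 cases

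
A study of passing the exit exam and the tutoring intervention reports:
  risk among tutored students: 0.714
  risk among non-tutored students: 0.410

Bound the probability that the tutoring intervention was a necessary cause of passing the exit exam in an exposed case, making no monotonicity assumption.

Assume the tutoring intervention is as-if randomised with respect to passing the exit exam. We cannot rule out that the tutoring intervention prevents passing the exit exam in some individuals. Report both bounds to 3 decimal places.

0.426 ≤ PN ≤ 0.826

Let p₁ = 0.714, p₀ = 0.41.
Under exogeneity alone the bounds on PN are max{0,(p₁−p₀)/p₁} ≤ PN ≤ min{1,(1−p₀)/p₁}.
  lower = (p₁ − p₀)/p₁ = 0.304 / 0.714 ≈ 0.4258
  upper = min{1, (1 − p₀)/p₁} = 0.59 / 0.714 ≈ 0.8263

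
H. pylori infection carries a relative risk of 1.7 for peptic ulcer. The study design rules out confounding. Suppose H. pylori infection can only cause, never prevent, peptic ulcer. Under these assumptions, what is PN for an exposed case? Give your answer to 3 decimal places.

PN ≈ 0.412

Under exogeneity and monotonicity, PN = (RR − 1) / RR = 1 − 1/RR.
PN = (1.7 − 1) / 1.7 = 0.7 / 1.7 ≈ 0.4118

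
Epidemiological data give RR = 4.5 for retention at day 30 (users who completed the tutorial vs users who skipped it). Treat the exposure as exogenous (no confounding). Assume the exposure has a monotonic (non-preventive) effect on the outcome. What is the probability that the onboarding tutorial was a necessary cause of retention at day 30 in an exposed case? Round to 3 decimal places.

Under exogeneity and monotonicity, PN = (RR − 1) / RR = 1 − 1/RR.
PN = (4.5 − 1) / 4.5 = 3.5 / 4.5 ≈ 0.7778

PN ≈ 0.778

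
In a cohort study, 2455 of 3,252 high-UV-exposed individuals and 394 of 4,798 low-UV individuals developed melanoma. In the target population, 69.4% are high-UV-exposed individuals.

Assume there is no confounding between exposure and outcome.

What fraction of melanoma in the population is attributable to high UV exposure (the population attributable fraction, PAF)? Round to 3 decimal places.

PAF ≈ 0.850

p₁ = P(outcome | exposed) = 2455/3252 = 0.75492
p₀ = P(outcome | unexposed) = 394/4798 = 0.082118
Overall risk P(Y=1) = π·p₁ + (1−π)·p₀ = 0.694×0.75492 + 0.306×0.082118 = 0.54904.
Under exogeneity, PAF = [P(Y=1) − p₀] / P(Y=1).
PAF = (0.54904 − 0.082118) / 0.54904 ≈ 0.8504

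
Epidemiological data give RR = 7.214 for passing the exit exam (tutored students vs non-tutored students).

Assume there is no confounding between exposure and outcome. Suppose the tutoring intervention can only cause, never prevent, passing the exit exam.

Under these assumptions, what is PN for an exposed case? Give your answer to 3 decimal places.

PN ≈ 0.861

Under exogeneity and monotonicity, PN = (RR − 1) / RR = 1 − 1/RR.
PN = (7.214 − 1) / 7.214 = 6.214 / 7.214 ≈ 0.8614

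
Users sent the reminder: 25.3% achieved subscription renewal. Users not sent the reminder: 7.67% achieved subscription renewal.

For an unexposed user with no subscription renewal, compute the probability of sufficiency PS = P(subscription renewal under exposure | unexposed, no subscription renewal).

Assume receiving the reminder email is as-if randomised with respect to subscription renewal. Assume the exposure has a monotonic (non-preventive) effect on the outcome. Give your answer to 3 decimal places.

PS ≈ 0.191

p₁ = 0.253, p₀ = 0.0767.
Under exogeneity and monotonicity, PS = (p₁ − p₀) / (1 − p₀).
PS = (0.253 − 0.0767) / (1 − 0.0767) = 0.1763 / 0.9233 ≈ 0.1909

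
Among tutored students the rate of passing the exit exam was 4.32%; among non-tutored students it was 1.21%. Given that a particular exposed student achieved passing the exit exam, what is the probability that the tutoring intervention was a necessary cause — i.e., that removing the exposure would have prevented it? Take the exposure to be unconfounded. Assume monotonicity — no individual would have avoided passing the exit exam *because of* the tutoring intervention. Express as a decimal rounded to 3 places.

PN ≈ 0.720

p₁ = 0.0432, p₀ = 0.0121.
Under exogeneity and monotonicity, PN = (p₁ − p₀) / p₁.
PN = (0.0432 − 0.0121) / 0.0432 = 0.0311 / 0.0432 ≈ 0.7199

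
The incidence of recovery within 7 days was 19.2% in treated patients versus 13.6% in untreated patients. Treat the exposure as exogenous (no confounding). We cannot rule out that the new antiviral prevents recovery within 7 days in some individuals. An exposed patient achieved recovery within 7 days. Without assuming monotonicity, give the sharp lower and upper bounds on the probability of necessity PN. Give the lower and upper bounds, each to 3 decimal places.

0.292 ≤ PN ≤ 1.000

p₁ = 0.192, p₀ = 0.136.
Under exogeneity alone the bounds on PN are max{0,(p₁−p₀)/p₁} ≤ PN ≤ min{1,(1−p₀)/p₁}.
  lower = (p₁ − p₀)/p₁ = 0.056 / 0.192 ≈ 0.2917
  upper = min{1, (1 − p₀)/p₁} = 0.864 / 0.192 ≈ 4.5000 → capped at 1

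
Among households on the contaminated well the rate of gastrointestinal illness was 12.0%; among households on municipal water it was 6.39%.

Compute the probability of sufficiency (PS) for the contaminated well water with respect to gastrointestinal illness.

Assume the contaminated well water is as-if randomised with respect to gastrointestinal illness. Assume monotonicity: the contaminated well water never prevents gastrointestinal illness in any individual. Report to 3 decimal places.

PS ≈ 0.060

p₁ = 0.12, p₀ = 0.0639.
Under exogeneity and monotonicity, PS = (p₁ − p₀) / (1 − p₀).
PS = (0.12 − 0.0639) / (1 − 0.0639) = 0.0561 / 0.9361 ≈ 0.0599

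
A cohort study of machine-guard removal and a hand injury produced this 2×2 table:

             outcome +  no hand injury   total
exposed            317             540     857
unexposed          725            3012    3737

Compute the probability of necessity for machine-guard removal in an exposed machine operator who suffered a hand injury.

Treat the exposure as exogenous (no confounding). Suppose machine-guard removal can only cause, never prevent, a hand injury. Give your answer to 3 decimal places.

p₁ = P(outcome | exposed) = 317/857 = 0.36989
p₀ = P(outcome | unexposed) = 725/3737 = 0.19401
Under exogeneity and monotonicity, PN = (p₁ − p₀) / p₁.
PN = (0.36989 − 0.19401) / 0.36989 = 0.17589 / 0.36989 ≈ 0.4755

PN ≈ 0.476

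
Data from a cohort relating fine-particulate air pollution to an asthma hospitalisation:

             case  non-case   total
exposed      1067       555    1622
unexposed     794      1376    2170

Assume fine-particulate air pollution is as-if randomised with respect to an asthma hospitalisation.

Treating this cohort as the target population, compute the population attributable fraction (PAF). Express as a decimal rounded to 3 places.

p₁ = P(outcome | exposed) = 1067/1622 = 0.65783
p₀ = P(outcome | unexposed) = 794/2170 = 0.3659
Exposure prevalence π = 1622/3792 = 0.42774; overall risk P(Y=1) = 0.49077.
Under exogeneity, PAF = [P(Y=1) − p₀]/P(Y=1).
PAF = (0.49077 − 0.3659) / 0.49077 ≈ 0.2544

PAF ≈ 0.254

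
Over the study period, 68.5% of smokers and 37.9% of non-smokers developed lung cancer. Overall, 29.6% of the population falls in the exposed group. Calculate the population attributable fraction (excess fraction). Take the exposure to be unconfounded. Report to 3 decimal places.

PAF ≈ 0.193

p₁ = 0.685, p₀ = 0.379.
Overall risk P(Y=1) = π·p₁ + (1−π)·p₀ = 0.296×0.685 + 0.704×0.379 = 0.46958.
Under exogeneity, PAF = [P(Y=1) − p₀] / P(Y=1).
PAF = (0.46958 − 0.379) / 0.46958 ≈ 0.1929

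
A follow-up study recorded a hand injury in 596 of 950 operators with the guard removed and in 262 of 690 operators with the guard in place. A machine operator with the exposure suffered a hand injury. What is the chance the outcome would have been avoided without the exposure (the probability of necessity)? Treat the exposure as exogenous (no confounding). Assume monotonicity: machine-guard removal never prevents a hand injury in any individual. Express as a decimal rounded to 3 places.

p₁ = P(outcome | exposed) = 596/950 = 0.62737
p₀ = P(outcome | unexposed) = 262/690 = 0.37971
Under exogeneity and monotonicity, PN = (p₁ − p₀) / p₁.
PN = (0.62737 − 0.37971) / 0.62737 = 0.24766 / 0.62737 ≈ 0.3948

PN ≈ 0.395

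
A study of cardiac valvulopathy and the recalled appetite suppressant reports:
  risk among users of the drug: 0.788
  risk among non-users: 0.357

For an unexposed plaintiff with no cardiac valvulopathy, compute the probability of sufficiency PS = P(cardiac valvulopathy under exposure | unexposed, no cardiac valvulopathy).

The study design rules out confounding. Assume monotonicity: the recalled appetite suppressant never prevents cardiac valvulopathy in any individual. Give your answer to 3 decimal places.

Let p₁ = 0.788, p₀ = 0.357.
Under exogeneity and monotonicity, PS = (p₁ − p₀) / (1 − p₀).
PS = (0.788 − 0.357) / (1 − 0.357) = 0.431 / 0.643 ≈ 0.6703

PS ≈ 0.670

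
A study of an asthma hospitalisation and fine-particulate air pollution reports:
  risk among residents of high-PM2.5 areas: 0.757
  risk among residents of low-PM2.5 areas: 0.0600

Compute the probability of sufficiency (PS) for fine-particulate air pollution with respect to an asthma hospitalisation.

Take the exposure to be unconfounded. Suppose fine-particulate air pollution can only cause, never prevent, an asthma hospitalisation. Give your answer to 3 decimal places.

Let p₁ = 0.757, p₀ = 0.06.
Under exogeneity and monotonicity, PS = (p₁ − p₀) / (1 − p₀).
PS = (0.757 − 0.06) / (1 − 0.06) = 0.697 / 0.94 ≈ 0.7415

PS ≈ 0.741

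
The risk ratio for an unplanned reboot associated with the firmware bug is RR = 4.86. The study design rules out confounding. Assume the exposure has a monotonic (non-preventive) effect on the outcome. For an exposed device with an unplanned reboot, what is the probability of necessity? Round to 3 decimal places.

PN ≈ 0.794

Under exogeneity and monotonicity, PN = (RR − 1) / RR = 1 − 1/RR.
PN = (4.86 − 1) / 4.86 = 3.86 / 4.86 ≈ 0.7942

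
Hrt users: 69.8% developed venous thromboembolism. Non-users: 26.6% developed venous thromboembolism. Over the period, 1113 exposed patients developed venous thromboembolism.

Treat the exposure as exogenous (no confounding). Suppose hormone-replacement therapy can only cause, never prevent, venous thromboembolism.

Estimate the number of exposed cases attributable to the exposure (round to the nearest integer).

about 689 cases

p₁ = 0.698, p₀ = 0.266.
PN = (p₁ − p₀)/p₁ = (0.698 − 0.266) / 0.698 ≈ 0.61891.
Attributable cases ≈ PN × (exposed cases) = 0.61891 × 1113 ≈ 688.85.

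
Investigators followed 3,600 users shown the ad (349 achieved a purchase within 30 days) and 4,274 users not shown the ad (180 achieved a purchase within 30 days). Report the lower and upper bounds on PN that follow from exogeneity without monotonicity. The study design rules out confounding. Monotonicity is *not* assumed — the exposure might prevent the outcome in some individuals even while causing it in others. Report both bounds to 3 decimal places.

0.566 ≤ PN ≤ 1.000

p₁ = P(outcome | exposed) = 349/3600 = 0.096944
p₀ = P(outcome | unexposed) = 180/4274 = 0.042115
Under exogeneity alone the bounds on PN are max{0,(p₁−p₀)/p₁} ≤ PN ≤ min{1,(1−p₀)/p₁}.
  lower = (p₁ − p₀)/p₁ = 0.054829 / 0.096944 ≈ 0.5656
  upper = min{1, (1 − p₀)/p₁} = 0.95788 / 0.096944 ≈ 9.8808 → capped at 1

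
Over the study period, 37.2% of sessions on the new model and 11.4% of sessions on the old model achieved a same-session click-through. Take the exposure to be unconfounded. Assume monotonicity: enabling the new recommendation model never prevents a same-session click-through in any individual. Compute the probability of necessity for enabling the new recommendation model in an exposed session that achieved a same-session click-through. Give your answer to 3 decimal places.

PN ≈ 0.694

p₁ = 0.372, p₀ = 0.114.
Under exogeneity and monotonicity, PN = (p₁ − p₀) / p₁.
PN = (0.372 − 0.114) / 0.372 = 0.258 / 0.372 ≈ 0.6935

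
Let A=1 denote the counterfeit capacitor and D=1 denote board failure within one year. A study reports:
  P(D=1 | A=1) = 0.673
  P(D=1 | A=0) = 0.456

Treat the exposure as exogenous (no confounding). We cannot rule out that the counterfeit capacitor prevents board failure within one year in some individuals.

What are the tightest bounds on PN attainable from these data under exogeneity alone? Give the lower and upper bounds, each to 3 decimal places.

0.322 ≤ PN ≤ 0.808

Let p₁ = 0.673, p₀ = 0.456.
Under exogeneity alone the bounds on PN are max{0,(p₁−p₀)/p₁} ≤ PN ≤ min{1,(1−p₀)/p₁}.
  lower = (p₁ − p₀)/p₁ = 0.217 / 0.673 ≈ 0.3224
  upper = min{1, (1 − p₀)/p₁} = 0.544 / 0.673 ≈ 0.8083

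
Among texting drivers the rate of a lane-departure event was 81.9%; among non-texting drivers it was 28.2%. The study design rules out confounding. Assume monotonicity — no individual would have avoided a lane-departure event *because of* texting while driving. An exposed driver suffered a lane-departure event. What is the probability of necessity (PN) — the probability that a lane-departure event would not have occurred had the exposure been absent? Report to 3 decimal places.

p₁ = 0.819, p₀ = 0.282.
Under exogeneity and monotonicity, PN = (p₁ − p₀) / p₁.
PN = (0.819 − 0.282) / 0.819 = 0.537 / 0.819 ≈ 0.6557

PN ≈ 0.656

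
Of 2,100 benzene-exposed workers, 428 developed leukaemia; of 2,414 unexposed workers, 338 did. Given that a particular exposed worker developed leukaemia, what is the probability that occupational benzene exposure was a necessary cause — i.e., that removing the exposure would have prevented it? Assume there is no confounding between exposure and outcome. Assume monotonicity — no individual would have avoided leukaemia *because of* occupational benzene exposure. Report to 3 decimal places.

p₁ = P(outcome | exposed) = 428/2100 = 0.20381
p₀ = P(outcome | unexposed) = 338/2414 = 0.14002
Under exogeneity and monotonicity, PN = (p₁ − p₀) / p₁.
PN = (0.20381 − 0.14002) / 0.20381 = 0.063793 / 0.20381 ≈ 0.3130

PN ≈ 0.313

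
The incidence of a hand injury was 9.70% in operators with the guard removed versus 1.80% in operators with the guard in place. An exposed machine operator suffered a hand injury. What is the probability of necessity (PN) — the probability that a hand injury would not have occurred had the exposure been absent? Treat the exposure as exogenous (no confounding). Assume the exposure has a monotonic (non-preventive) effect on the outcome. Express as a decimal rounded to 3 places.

PN ≈ 0.814

p₁ = 0.097, p₀ = 0.018.
Under exogeneity and monotonicity, PN = (p₁ − p₀) / p₁.
PN = (0.097 − 0.018) / 0.097 = 0.079 / 0.097 ≈ 0.8144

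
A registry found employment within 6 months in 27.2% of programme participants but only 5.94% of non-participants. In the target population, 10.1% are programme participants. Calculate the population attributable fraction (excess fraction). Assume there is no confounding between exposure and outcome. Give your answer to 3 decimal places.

p₁ = 0.272, p₀ = 0.0594.
Overall risk P(Y=1) = π·p₁ + (1−π)·p₀ = 0.101×0.272 + 0.899×0.0594 = 0.080873.
Under exogeneity, PAF = [P(Y=1) − p₀] / P(Y=1).
PAF = (0.080873 − 0.0594) / 0.080873 ≈ 0.2655

PAF ≈ 0.266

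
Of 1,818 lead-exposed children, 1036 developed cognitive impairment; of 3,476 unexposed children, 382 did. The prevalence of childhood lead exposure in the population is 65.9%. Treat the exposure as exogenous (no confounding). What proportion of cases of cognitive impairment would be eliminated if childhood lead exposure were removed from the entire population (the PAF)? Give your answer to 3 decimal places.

p₁ = P(outcome | exposed) = 1036/1818 = 0.56986
p₀ = P(outcome | unexposed) = 382/3476 = 0.1099
Overall risk P(Y=1) = π·p₁ + (1−π)·p₀ = 0.659×0.56986 + 0.341×0.1099 = 0.41301.
Under exogeneity, PAF = [P(Y=1) − p₀] / P(Y=1).
PAF = (0.41301 − 0.1099) / 0.41301 ≈ 0.7339

PAF ≈ 0.734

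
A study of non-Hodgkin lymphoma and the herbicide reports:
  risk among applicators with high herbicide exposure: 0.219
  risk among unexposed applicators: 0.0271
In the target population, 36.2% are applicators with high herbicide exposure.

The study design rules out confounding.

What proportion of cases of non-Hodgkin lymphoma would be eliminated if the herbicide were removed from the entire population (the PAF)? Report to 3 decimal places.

Let p₁ = 0.219, p₀ = 0.0271.
Overall risk P(Y=1) = π·p₁ + (1−π)·p₀ = 0.362×0.219 + 0.638×0.0271 = 0.096568.
Under exogeneity, PAF = [P(Y=1) − p₀] / P(Y=1).
PAF = (0.096568 − 0.0271) / 0.096568 ≈ 0.7194

PAF ≈ 0.719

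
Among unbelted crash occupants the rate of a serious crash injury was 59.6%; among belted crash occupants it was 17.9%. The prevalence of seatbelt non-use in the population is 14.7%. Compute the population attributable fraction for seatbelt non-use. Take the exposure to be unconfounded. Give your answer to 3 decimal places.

PAF ≈ 0.255

p₁ = 0.596, p₀ = 0.179.
Overall risk P(Y=1) = π·p₁ + (1−π)·p₀ = 0.147×0.596 + 0.853×0.179 = 0.2403.
Under exogeneity, PAF = [P(Y=1) − p₀] / P(Y=1).
PAF = (0.2403 − 0.179) / 0.2403 ≈ 0.2551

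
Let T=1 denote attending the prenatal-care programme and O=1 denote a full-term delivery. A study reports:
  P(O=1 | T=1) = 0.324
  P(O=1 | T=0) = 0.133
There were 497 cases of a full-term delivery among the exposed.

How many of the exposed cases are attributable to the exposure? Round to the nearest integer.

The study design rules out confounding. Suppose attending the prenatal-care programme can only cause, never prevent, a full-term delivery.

about 293 cases

Let p₁ = 0.324, p₀ = 0.133.
PN = (p₁ − p₀)/p₁ = (0.324 − 0.133) / 0.324 ≈ 0.58951.
Attributable cases ≈ PN × (exposed cases) = 0.58951 × 497 ≈ 292.98.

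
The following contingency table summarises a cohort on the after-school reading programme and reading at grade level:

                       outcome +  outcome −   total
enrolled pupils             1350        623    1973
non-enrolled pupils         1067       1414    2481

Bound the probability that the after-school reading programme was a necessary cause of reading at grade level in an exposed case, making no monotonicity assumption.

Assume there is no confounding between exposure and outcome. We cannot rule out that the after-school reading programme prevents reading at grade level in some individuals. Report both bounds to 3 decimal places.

p₁ = P(outcome | exposed) = 1350/1973 = 0.68424
p₀ = P(outcome | unexposed) = 1067/2481 = 0.43007
Under exogeneity alone the bounds on PN are max{0,(p₁−p₀)/p₁} ≤ PN ≤ min{1,(1−p₀)/p₁}.
  lower = (p₁ − p₀)/p₁ = 0.25417 / 0.68424 ≈ 0.3715
  upper = min{1, (1 − p₀)/p₁} = 0.56993 / 0.68424 ≈ 0.8329

0.371 ≤ PN ≤ 0.833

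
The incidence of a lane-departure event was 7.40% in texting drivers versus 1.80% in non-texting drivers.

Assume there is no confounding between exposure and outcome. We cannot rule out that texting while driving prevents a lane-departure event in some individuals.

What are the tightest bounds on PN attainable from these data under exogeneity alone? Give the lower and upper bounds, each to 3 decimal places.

0.757 ≤ PN ≤ 1.000

p₁ = 0.074, p₀ = 0.018.
Under exogeneity alone the bounds on PN are max{0,(p₁−p₀)/p₁} ≤ PN ≤ min{1,(1−p₀)/p₁}.
  lower = (p₁ − p₀)/p₁ = 0.056 / 0.074 ≈ 0.7568
  upper = min{1, (1 − p₀)/p₁} = 0.982 / 0.074 ≈ 13.2703 → capped at 1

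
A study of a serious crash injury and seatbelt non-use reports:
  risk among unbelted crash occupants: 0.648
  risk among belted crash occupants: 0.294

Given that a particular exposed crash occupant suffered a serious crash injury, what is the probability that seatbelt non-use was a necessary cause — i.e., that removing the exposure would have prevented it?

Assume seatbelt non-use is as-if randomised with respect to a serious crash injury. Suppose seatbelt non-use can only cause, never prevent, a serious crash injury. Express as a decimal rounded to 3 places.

Let p₁ = 0.648, p₀ = 0.294.
Under exogeneity and monotonicity, PN = (p₁ − p₀) / p₁.
PN = (0.648 − 0.294) / 0.648 = 0.354 / 0.648 ≈ 0.5463

PN ≈ 0.546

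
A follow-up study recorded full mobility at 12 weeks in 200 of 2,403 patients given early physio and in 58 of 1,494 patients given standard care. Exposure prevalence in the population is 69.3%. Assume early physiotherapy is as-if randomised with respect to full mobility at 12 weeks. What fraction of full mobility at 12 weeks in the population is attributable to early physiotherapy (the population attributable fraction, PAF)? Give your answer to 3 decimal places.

PAF ≈ 0.442

p₁ = P(outcome | exposed) = 200/2403 = 0.083229
p₀ = P(outcome | unexposed) = 58/1494 = 0.038822
Overall risk P(Y=1) = π·p₁ + (1−π)·p₀ = 0.693×0.083229 + 0.307×0.038822 = 0.069596.
Under exogeneity, PAF = [P(Y=1) − p₀] / P(Y=1).
PAF = (0.069596 − 0.038822) / 0.069596 ≈ 0.4422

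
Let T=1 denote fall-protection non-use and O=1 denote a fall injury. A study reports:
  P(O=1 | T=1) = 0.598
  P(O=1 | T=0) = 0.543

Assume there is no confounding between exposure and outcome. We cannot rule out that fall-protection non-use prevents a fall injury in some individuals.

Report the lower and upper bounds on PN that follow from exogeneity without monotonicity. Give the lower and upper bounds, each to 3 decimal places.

0.092 ≤ PN ≤ 0.764

Let p₁ = 0.598, p₀ = 0.543.
Under exogeneity alone the bounds on PN are max{0,(p₁−p₀)/p₁} ≤ PN ≤ min{1,(1−p₀)/p₁}.
  lower = (p₁ − p₀)/p₁ = 0.055 / 0.598 ≈ 0.0920
  upper = min{1, (1 − p₀)/p₁} = 0.457 / 0.598 ≈ 0.7642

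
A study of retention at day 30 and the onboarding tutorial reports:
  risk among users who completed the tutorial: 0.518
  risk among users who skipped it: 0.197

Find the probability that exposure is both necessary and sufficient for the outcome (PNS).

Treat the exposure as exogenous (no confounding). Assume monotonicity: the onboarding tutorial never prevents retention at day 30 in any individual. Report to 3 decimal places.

Let p₁ = 0.518, p₀ = 0.197.
Under exogeneity and monotonicity, PNS = p₁ − p₀.
PNS = 0.518 − 0.197 = 0.321

PNS ≈ 0.321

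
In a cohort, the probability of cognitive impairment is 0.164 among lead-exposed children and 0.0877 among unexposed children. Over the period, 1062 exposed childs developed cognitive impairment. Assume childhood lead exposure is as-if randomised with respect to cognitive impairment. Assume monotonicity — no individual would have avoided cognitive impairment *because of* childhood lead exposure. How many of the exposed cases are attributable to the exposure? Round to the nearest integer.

Let p₁ = 0.164, p₀ = 0.0877.
PN = (p₁ − p₀)/p₁ = (0.164 − 0.0877) / 0.164 ≈ 0.46524.
Attributable cases ≈ PN × (exposed cases) = 0.46524 × 1062 ≈ 494.09.

about 494 cases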